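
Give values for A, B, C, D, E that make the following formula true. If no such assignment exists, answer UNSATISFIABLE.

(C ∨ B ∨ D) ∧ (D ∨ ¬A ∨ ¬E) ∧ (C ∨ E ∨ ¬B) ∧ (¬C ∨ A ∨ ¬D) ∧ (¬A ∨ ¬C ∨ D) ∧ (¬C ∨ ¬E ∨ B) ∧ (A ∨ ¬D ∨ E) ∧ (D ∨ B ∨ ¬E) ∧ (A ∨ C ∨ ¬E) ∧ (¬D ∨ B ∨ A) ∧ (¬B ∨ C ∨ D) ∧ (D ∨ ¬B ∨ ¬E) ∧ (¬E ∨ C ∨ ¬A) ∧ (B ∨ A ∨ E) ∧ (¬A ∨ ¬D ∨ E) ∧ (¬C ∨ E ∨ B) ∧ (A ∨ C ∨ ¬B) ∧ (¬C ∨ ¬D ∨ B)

A=True, B=True, C=True, D=True, E=True

Case C = True:
Case A = True:
From the singleton clause (D), D = True.
From the singleton clause (E), E = True.
From the singleton clause (B), B = True.
All clauses are satisfied.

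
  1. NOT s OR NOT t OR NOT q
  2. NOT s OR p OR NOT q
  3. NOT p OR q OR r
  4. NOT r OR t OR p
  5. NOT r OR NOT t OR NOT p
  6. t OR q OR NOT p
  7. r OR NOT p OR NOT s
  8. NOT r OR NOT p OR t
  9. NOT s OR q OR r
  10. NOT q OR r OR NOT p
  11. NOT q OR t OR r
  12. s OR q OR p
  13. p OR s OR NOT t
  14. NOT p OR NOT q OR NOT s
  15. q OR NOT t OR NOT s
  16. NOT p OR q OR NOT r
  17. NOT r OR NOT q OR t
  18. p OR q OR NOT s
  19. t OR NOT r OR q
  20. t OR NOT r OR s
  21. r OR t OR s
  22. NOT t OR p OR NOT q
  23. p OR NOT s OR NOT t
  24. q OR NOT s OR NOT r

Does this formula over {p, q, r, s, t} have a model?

Branch on s: set s = false.
Branch on q: set q = true.
Branch on r: set r = true.
Unit clause (t) forces t = true.
Unit clause (NOT p) forces p = false.
But (p) is also a unit clause — contradiction.
So r must be the other value — set r = false.
Unit clause (NOT p) forces p = false.
Unit clause (t) forces t = true.
But (NOT t) is also a unit clause — contradiction.
Neither r = true nor r = false works.
So q must be the other value — set q = false.
Unit clause (p) forces p = true.
Unit clause (r) forces r = true.
But (NOT r) is also a unit clause — contradiction.
Neither q = true nor q = false works.
So s must be the other value — set s = true.
Branch on t: set t = false.
Branch on p: set p = true.
Unit clause (q) forces q = true.
But (NOT q) is also a unit clause — contradiction.
So p must be the other value — set p = false.
Unit clause (NOT q) forces q = false.
But (q) is also a unit clause — contradiction.
Neither p = true nor p = false works.
So t must be the other value — set t = true.
Unit clause (NOT q) forces q = false.
But (q) is also a unit clause — contradiction.
Neither t = true nor t = false works.
Neither s = true nor s = false works.
No assignment satisfies every clause.

No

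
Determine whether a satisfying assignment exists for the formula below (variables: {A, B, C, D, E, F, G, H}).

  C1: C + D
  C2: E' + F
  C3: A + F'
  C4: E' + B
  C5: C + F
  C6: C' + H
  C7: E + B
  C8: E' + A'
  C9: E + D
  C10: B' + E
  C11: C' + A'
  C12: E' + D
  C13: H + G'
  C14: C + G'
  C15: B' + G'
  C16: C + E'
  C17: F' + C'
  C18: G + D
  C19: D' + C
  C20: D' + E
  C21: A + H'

No, unsatisfiable

Case C = 1:
The clause (H) is unit, so H = 1.
The clause (A') is unit, so A = 0.
That conflicts with the unit clause (A).
That branch fails; take C = 0 instead.
The clause (D) is unit, so D = 1.
That conflicts with the unit clause (D').
Neither C = 1 nor C = 0 works.
No assignment satisfies every clause.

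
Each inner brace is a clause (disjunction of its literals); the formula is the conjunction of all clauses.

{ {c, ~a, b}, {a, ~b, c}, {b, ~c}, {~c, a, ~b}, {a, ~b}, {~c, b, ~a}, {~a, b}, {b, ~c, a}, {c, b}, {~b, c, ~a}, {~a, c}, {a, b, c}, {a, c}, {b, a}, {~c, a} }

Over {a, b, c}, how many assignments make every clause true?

1

There are 2^3 = 8 truth assignments over (a, b, c).
Split on a. With a = 1, the clauses containing a are satisfied and ~a drops from the rest; 1 of the 2^2 = 4 assignments to the other variables satisfy what remains.
With a = 0, by the same count on the reduced clause set, 0 assignments work.
(One model: a=T, b=T, c=T.)
Total: 1 + 0 = 1.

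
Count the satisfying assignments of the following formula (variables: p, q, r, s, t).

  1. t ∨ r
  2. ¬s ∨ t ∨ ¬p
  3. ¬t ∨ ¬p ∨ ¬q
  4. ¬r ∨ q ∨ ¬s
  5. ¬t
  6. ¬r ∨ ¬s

There are 2^5 = 32 truth assignments over (p, q, r, s, t).
Split on r. With r = True, the clauses containing r are satisfied and ¬r drops from the rest; 4 of the 2^4 = 16 assignments to the other variables satisfy what remains.
With r = False, by the same count on the reduced clause set, 0 assignments work.
(One model: p=F, q=F, r=T, s=F, t=F.)
Total: 4 + 0 = 4.

4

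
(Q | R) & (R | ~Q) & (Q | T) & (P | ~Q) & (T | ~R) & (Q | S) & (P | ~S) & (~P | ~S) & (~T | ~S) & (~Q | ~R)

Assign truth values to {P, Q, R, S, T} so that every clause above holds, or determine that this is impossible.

UNSATISFIABLE

Try Q = 1.
The clause (R) is unit, so R = 1.
But (~R) is also a unit clause — contradiction.
Backtrack on Q: now try Q = 0.
The clause (R) is unit, so R = 1.
The clause (T) is unit, so T = 1.
The clause (S) is unit, so S = 1.
But (~S) is also a unit clause — contradiction.
Either choice for Q ends in contradiction.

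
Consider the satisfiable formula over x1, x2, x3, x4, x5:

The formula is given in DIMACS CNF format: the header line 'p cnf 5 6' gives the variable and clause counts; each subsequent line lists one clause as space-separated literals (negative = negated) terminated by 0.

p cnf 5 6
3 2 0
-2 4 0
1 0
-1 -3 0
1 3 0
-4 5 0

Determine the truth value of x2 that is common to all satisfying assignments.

True

Suppose x2 = False.
(x3) alone gives x3 = True.
(x1) alone gives x1 = True.
Now (¬x1) is unsatisfied and unit — conflict.
So every satisfying assignment has x2 = True.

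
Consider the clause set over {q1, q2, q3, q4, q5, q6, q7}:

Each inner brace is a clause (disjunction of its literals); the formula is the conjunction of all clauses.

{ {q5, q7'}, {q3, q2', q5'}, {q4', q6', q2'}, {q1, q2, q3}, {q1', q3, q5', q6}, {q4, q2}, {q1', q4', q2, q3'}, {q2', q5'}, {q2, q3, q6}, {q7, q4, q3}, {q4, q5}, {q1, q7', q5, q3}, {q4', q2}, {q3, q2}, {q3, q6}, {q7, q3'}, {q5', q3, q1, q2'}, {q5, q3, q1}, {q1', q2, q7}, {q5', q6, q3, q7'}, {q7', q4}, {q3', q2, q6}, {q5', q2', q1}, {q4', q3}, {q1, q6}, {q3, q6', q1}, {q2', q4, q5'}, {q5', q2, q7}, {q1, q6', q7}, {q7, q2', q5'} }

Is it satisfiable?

Unsatisfiable

Branch on q5: set q5 = 1.
From the singleton clause (q2'), q2 = 0.
From the singleton clause (q4), q4 = 1.
Now (q4') is unsatisfied and unit — conflict.
Undo q5 and try q5 = 0.
From the singleton clause (q7'), q7 = 0.
From the singleton clause (q4), q4 = 1.
From the singleton clause (q2), q2 = 1.
From the singleton clause (q6'), q6 = 0.
From the singleton clause (q3), q3 = 1.
Now (q3') is unsatisfied and unit — conflict.
Both values of q5 lead to a conflict.
No assignment satisfies every clause.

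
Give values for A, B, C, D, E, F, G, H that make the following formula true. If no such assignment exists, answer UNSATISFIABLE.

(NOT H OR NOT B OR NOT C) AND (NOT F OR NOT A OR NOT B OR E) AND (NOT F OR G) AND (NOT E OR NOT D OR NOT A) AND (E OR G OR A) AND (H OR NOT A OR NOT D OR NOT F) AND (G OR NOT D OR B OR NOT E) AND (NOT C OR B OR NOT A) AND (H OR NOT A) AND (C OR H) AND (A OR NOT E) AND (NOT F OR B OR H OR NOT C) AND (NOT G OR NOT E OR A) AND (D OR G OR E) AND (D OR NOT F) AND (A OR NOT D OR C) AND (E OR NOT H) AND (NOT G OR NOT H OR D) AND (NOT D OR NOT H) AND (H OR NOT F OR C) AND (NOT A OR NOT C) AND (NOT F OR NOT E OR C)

A ↦ false; B ↦ true; C ↦ true; D ↦ true; E ↦ false; F ↦ true; G ↦ true; H ↦ false

Branch on F: set F = true.
(G) alone gives G = true.
(D) alone gives D = true.
(NOT H) alone gives H = false.
(NOT A) alone gives A = false.
(C) alone gives C = true.
(NOT E) alone gives E = false.
(B) alone gives B = true.
This assignment satisfies each clause.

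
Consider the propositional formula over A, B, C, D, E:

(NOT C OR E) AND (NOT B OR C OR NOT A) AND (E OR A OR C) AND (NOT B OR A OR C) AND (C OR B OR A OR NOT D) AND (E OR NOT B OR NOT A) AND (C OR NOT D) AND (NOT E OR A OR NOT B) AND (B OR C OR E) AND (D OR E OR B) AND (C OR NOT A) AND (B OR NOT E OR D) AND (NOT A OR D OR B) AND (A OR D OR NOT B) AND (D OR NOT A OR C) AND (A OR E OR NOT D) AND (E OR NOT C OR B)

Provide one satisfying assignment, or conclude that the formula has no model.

A=true, B=true, C=true, D=false, E=true

Case C = true:
(E) alone gives E = true.
Case A = true:
Case B = true:
All clauses hold; D can take either value.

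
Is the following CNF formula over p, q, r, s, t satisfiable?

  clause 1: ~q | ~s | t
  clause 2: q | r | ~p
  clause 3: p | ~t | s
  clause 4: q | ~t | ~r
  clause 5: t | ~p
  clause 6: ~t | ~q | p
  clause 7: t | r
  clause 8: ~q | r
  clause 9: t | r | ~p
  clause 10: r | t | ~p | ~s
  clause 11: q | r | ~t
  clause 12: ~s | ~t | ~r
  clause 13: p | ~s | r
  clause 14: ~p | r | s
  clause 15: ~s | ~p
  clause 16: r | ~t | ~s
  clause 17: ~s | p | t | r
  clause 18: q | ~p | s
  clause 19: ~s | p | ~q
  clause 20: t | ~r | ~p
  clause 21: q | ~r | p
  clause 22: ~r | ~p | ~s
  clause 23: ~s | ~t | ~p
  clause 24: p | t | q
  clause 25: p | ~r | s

Case t = 1:
Case p = 1:
From the singleton clause (~s), s = 0.
From the singleton clause (r), r = 1.
From the singleton clause (q), q = 1.
This assignment satisfies each clause.
A satisfying assignment: p ↦ 1, q ↦ 1, r ↦ 1, s ↦ 0, t ↦ 1.

Satisfiable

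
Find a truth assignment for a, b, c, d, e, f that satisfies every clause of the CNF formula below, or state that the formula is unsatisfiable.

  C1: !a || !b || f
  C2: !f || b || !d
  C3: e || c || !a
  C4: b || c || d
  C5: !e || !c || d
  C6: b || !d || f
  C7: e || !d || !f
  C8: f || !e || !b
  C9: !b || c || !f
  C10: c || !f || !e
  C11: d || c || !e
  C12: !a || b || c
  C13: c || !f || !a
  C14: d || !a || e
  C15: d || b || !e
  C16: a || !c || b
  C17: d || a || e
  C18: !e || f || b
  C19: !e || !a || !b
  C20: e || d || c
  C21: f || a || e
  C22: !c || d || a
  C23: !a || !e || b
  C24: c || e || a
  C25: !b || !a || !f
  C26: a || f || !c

a=false; b=true; c=true; d=true; e=true; f=true

Case a = false:
Case c = true:
Unit clause (b) forces b = true.
Unit clause (d) forces d = true.
Unit clause (f) forces f = true.
Unit clause (e) forces e = true.
Every clause now holds.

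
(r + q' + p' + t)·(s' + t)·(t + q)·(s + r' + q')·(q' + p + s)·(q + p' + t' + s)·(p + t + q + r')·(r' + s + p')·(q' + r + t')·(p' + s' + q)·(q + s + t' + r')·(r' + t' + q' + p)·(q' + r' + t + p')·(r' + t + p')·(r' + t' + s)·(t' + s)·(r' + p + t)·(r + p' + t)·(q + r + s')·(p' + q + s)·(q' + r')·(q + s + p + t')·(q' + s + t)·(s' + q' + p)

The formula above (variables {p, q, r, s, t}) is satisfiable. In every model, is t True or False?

True

Suppose t = 0.
(s') alone gives s = 0.
(q) alone gives q = 1.
Now (q') is unsatisfied and unit — conflict.
So every satisfying assignment has t = True.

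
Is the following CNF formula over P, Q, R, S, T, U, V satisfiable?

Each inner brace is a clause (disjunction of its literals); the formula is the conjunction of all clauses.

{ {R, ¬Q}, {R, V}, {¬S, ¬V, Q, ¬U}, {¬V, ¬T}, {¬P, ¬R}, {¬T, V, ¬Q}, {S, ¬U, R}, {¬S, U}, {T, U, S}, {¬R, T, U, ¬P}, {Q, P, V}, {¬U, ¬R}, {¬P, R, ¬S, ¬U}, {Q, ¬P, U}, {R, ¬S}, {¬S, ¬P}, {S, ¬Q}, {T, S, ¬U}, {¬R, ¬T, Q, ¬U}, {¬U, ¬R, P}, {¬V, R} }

Try R = True.
Unit clause (¬P) forces P = False.
Unit clause (¬U) forces U = False.
Unit clause (¬S) forces S = False.
Unit clause (T) forces T = True.
Unit clause (¬V) forces V = False.
Unit clause (¬Q) forces Q = False.
But (Q) is also a unit clause — contradiction.
That branch fails; take R = False instead.
Unit clause (¬Q) forces Q = False.
Unit clause (V) forces V = True.
But (¬V) is also a unit clause — contradiction.
Neither R = True nor R = False works.
No assignment satisfies every clause.

No, unsatisfiable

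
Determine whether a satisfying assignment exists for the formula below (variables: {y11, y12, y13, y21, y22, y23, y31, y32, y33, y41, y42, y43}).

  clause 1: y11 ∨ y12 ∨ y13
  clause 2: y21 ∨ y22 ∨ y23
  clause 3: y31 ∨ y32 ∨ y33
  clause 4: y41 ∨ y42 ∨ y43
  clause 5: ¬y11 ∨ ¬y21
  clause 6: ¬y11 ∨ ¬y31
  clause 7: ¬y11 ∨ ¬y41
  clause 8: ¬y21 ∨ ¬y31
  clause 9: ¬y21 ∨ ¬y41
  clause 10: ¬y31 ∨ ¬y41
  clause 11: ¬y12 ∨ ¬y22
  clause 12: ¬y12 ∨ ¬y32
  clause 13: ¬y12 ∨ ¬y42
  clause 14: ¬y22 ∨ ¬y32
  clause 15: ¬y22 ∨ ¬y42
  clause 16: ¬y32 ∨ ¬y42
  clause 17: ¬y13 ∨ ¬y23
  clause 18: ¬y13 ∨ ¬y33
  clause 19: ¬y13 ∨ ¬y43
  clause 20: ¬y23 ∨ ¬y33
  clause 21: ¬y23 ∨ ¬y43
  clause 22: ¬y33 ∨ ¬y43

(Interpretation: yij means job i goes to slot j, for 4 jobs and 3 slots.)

No, unsatisfiable

Case y11 = False:
Case y12 = True:
The clause (¬y22) is unit, so y22 = False.
The clause (¬y32) is unit, so y32 = False.
The clause (¬y42) is unit, so y42 = False.
Case y21 = True:
The clause (¬y31) is unit, so y31 = False.
The clause (y33) is unit, so y33 = True.
The clause (¬y41) is unit, so y41 = False.
The clause (y43) is unit, so y43 = True.
But (¬y43) is also a unit clause — contradiction.
Undo y21 and try y21 = False.
The clause (y23) is unit, so y23 = True.
The clause (¬y13) is unit, so y13 = False.
The clause (¬y33) is unit, so y33 = False.
The clause (y31) is unit, so y31 = True.
The clause (¬y41) is unit, so y41 = False.
The clause (y43) is unit, so y43 = True.
But (¬y43) is also a unit clause — contradiction.
Both values of y21 lead to a conflict.
Undo y12 and try y12 = False.
The clause (y13) is unit, so y13 = True.
The clause (¬y23) is unit, so y23 = False.
The clause (¬y33) is unit, so y33 = False.
The clause (¬y43) is unit, so y43 = False.
Case y21 = True:
The clause (¬y31) is unit, so y31 = False.
The clause (y32) is unit, so y32 = True.
The clause (¬y41) is unit, so y41 = False.
The clause (y42) is unit, so y42 = True.
But (¬y42) is also a unit clause — contradiction.
Undo y21 and try y21 = False.
The clause (y22) is unit, so y22 = True.
The clause (¬y32) is unit, so y32 = False.
The clause (y31) is unit, so y31 = True.
The clause (¬y41) is unit, so y41 = False.
The clause (y42) is unit, so y42 = True.
But (¬y42) is also a unit clause — contradiction.
Both values of y21 lead to a conflict.
Both values of y12 lead to a conflict.
Undo y11 and try y11 = True.
The clause (¬y21) is unit, so y21 = False.
The clause (¬y31) is unit, so y31 = False.
The clause (¬y41) is unit, so y41 = False.
Case y22 = True:
The clause (¬y12) is unit, so y12 = False.
The clause (¬y32) is unit, so y32 = False.
The clause (y33) is unit, so y33 = True.
The clause (¬y42) is unit, so y42 = False.
The clause (y43) is unit, so y43 = True.
But (¬y43) is also a unit clause — contradiction.
Undo y22 and try y22 = False.
The clause (y23) is unit, so y23 = True.
The clause (¬y13) is unit, so y13 = False.
The clause (¬y33) is unit, so y33 = False.
The clause (y32) is unit, so y32 = True.
The clause (¬y12) is unit, so y12 = False.
The clause (¬y42) is unit, so y42 = False.
The clause (y43) is unit, so y43 = True.
But (¬y43) is also a unit clause — contradiction.
Both values of y22 lead to a conflict.
Both values of y11 lead to a conflict.
No assignment satisfies every clause.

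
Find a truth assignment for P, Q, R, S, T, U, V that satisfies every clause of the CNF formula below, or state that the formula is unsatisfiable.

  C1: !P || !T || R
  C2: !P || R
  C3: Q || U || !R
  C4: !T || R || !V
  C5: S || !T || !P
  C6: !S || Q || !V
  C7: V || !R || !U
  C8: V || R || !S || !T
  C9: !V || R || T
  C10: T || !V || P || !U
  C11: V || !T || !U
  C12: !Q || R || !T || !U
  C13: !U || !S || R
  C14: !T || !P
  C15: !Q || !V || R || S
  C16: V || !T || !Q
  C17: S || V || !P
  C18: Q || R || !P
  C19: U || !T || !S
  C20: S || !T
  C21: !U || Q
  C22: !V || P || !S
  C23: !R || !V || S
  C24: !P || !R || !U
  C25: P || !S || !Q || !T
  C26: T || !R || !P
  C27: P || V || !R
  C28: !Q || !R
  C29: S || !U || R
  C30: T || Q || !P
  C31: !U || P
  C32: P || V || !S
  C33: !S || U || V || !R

Suppose P = false.
(!U) alone gives U = false.
Suppose Q = true.
(!R) alone gives R = false.
Suppose T = false.
(!V) alone gives V = false.
(!S) alone gives S = false.
This assignment satisfies each clause.

P: false, Q: true, R: false, S: false, T: false, U: false, V: false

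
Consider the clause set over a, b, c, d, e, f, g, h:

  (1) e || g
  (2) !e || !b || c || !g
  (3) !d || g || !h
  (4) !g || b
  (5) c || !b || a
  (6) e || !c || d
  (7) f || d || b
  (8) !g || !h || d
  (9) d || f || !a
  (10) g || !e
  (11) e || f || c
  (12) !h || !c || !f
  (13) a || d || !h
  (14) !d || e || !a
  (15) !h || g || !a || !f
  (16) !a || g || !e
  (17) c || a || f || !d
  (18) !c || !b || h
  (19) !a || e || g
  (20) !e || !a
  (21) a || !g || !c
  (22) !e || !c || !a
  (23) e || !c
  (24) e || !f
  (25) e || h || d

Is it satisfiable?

Suppose e = true.
From the singleton clause (g), g = true.
From the singleton clause (b), b = true.
From the singleton clause (c), c = true.
From the singleton clause (h), h = true.
From the singleton clause (d), d = true.
From the singleton clause (!f), f = false.
From the singleton clause (!a), a = false.
That conflicts with the unit clause (a).
So e must be the other value — set e = false.
From the singleton clause (g), g = true.
From the singleton clause (b), b = true.
From the singleton clause (!c), c = false.
From the singleton clause (a), a = true.
From the singleton clause (f), f = true.
That conflicts with the unit clause (!f).
Both values of e lead to a conflict.
No assignment satisfies every clause.

Unsatisfiable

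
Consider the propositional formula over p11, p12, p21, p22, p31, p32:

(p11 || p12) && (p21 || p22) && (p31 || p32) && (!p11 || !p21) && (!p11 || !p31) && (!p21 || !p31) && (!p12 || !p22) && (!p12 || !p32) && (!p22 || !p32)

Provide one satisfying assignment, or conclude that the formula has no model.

UNSATISFIABLE

Suppose p11 = true.
(!p21) alone gives p21 = false.
(p22) alone gives p22 = true.
(!p31) alone gives p31 = false.
(p32) alone gives p32 = true.
That conflicts with the unit clause (!p32).
Backtrack on p11: now try p11 = false.
(p12) alone gives p12 = true.
(!p22) alone gives p22 = false.
(p21) alone gives p21 = true.
(!p31) alone gives p31 = false.
(p32) alone gives p32 = true.
That conflicts with the unit clause (!p32).
Both values of p11 lead to a conflict.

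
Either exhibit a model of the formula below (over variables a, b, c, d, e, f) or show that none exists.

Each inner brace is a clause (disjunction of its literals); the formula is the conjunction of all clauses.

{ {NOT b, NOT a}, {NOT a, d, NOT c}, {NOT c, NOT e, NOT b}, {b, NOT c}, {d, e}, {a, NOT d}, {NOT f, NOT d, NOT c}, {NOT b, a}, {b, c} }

Case b = false:
From the singleton clause (NOT c), c = false.
Now (c) is unsatisfied and unit — conflict.
So b must be the other value — set b = true.
From the singleton clause (NOT a), a = false.
Now (a) is unsatisfied and unit — conflict.
Both values of b lead to a conflict.

UNSATISFIABLE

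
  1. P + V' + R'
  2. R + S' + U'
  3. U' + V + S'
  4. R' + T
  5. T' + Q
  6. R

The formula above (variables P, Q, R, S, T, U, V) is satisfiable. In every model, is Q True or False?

True

Suppose Q = 0.
From the singleton clause (T'), T = 0.
From the singleton clause (R'), R = 0.
Now (R) is unsatisfied and unit — conflict.
So every satisfying assignment has Q = True.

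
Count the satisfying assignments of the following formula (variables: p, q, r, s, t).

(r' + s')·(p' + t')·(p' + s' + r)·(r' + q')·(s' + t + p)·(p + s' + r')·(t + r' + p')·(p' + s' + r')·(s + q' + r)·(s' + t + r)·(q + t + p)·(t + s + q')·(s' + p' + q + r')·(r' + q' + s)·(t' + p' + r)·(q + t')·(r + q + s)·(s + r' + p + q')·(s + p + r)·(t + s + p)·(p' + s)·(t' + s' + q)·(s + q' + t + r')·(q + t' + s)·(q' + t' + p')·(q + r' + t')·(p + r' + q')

1

There are 2^5 = 32 truth assignments over (p, q, r, s, t).
Split on t. With t = 1, the clauses containing t are satisfied and t' drops from the rest; 1 of the 2^4 = 16 assignments to the other variables satisfy what remains.
With t = 0, by the same count on the reduced clause set, 0 assignments work.
(One model: p=F, q=T, r=F, s=T, t=T.)
Total: 1 + 0 = 1.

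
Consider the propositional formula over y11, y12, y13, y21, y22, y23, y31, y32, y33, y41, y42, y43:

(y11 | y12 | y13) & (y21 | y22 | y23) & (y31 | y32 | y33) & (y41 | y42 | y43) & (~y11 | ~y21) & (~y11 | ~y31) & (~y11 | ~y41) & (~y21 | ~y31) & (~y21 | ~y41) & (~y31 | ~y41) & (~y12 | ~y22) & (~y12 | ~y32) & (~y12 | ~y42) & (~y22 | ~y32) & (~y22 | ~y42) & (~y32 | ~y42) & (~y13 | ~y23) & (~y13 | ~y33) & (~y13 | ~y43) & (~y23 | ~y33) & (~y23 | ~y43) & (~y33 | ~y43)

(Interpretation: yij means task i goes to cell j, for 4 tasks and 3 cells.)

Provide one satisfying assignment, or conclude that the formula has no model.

Case y11 = 0:
Case y12 = 1:
Unit clause (~y22) forces y22 = 0.
Unit clause (~y32) forces y32 = 0.
Unit clause (~y42) forces y42 = 0.
Case y21 = 1:
Unit clause (~y31) forces y31 = 0.
Unit clause (y33) forces y33 = 1.
Unit clause (~y41) forces y41 = 0.
Unit clause (y43) forces y43 = 1.
That conflicts with the unit clause (~y43).
Undo y21 and try y21 = 0.
Unit clause (y23) forces y23 = 1.
Unit clause (~y13) forces y13 = 0.
Unit clause (~y33) forces y33 = 0.
Unit clause (y31) forces y31 = 1.
Unit clause (~y41) forces y41 = 0.
Unit clause (y43) forces y43 = 1.
That conflicts with the unit clause (~y43).
Either choice for y21 ends in contradiction.
Undo y12 and try y12 = 0.
Unit clause (y13) forces y13 = 1.
Unit clause (~y23) forces y23 = 0.
Unit clause (~y33) forces y33 = 0.
Unit clause (~y43) forces y43 = 0.
Case y21 = 1:
Unit clause (~y31) forces y31 = 0.
Unit clause (y32) forces y32 = 1.
Unit clause (~y41) forces y41 = 0.
Unit clause (y42) forces y42 = 1.
That conflicts with the unit clause (~y42).
Undo y21 and try y21 = 0.
Unit clause (y22) forces y22 = 1.
Unit clause (~y32) forces y32 = 0.
Unit clause (y31) forces y31 = 1.
Unit clause (~y41) forces y41 = 0.
Unit clause (y42) forces y42 = 1.
That conflicts with the unit clause (~y42).
Either choice for y21 ends in contradiction.
Either choice for y12 ends in contradiction.
Undo y11 and try y11 = 1.
Unit clause (~y21) forces y21 = 0.
Unit clause (~y31) forces y31 = 0.
Unit clause (~y41) forces y41 = 0.
Case y22 = 1:
Unit clause (~y12) forces y12 = 0.
Unit clause (~y32) forces y32 = 0.
Unit clause (y33) forces y33 = 1.
Unit clause (~y42) forces y42 = 0.
Unit clause (y43) forces y43 = 1.
That conflicts with the unit clause (~y43).
Undo y22 and try y22 = 0.
Unit clause (y23) forces y23 = 1.
Unit clause (~y13) forces y13 = 0.
Unit clause (~y33) forces y33 = 0.
Unit clause (y32) forces y32 = 1.
Unit clause (~y12) forces y12 = 0.
Unit clause (~y42) forces y42 = 0.
Unit clause (y43) forces y43 = 1.
That conflicts with the unit clause (~y43).
Either choice for y22 ends in contradiction.
Either choice for y11 ends in contradiction.

UNSATISFIABLE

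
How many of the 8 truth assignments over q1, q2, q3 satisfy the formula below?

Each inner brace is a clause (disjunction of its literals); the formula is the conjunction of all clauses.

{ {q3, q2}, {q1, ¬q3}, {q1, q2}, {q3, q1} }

3

There are 2^3 = 8 truth assignments over (q1, q2, q3).
Split on q3. With q3 = True, the clauses containing q3 are satisfied and ¬q3 drops from the rest; 2 of the 2^2 = 4 assignments to the other variables satisfy what remains.
With q3 = False, by the same count on the reduced clause set, 1 assignment works.
(One model: q1=T, q2=F, q3=T.)
Total: 2 + 1 = 3.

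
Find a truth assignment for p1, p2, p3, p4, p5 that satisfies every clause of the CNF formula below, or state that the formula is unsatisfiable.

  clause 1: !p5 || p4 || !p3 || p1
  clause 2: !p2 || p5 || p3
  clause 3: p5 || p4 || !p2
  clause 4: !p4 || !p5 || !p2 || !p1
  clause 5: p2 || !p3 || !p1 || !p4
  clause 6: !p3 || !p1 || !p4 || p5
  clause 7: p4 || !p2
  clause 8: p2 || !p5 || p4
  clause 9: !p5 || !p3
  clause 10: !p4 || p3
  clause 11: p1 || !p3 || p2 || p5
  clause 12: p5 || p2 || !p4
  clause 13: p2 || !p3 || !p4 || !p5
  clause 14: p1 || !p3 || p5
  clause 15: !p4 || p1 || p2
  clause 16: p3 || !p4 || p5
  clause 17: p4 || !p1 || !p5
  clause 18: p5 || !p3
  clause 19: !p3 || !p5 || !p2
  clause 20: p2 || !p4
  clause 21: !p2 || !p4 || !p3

Branch on p4: set p4 = false.
(!p2) alone gives p2 = false.
(!p5) alone gives p5 = false.
(!p3) alone gives p3 = false.
Every clause is now satisfied; p1 is unconstrained.

p1 ↦ false,  p2 ↦ false,  p3 ↦ false,  p4 ↦ false,  p5 ↦ false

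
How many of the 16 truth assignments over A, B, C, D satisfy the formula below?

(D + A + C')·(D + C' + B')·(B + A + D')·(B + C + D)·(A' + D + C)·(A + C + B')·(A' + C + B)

There are 2^4 = 16 truth assignments over (A, B, C, D).
Check each against the 7 clauses (columns in the order A, B, C, D):
  F F F F  ✗ fails (B + C + D)
  F F F T  ✗ fails (B + A + D')
  F F T F  ✗ fails (D + A + C')
  F F T T  ✗ fails (B + A + D')
  F T F F  ✗ fails (A + C + B')
  F T F T  ✗ fails (A + C + B')
  F T T F  ✗ fails (D + A + C')
  F T T T  ✓ satisfies all
  T F F F  ✗ fails (B + C + D)
  T F F T  ✗ fails (A' + C + B)
  T F T F  ✓ satisfies all
  T F T T  ✓ satisfies all
  T T F F  ✗ fails (A' + D + C)
  T T F T  ✓ satisfies all
  T T T F  ✗ fails (D + C' + B')
  T T T T  ✓ satisfies all
5 of the 16 rows are models.

5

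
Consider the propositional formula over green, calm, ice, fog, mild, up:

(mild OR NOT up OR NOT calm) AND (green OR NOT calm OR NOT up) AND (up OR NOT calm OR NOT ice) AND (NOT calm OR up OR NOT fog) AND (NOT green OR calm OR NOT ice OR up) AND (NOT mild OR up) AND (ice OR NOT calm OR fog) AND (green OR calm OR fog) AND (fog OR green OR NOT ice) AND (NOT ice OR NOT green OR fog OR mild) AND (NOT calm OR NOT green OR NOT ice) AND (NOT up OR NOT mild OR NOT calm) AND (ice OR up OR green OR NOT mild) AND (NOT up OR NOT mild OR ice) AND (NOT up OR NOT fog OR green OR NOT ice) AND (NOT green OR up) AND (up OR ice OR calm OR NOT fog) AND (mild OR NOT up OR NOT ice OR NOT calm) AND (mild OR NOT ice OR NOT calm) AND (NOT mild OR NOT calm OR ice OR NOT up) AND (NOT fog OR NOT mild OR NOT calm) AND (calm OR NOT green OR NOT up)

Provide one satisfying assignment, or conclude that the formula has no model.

Suppose mild = false.
Suppose up = true.
From the singleton clause (NOT calm), calm = false.
From the singleton clause (NOT green), green = false.
From the singleton clause (fog), fog = true.
From the singleton clause (NOT ice), ice = false.
All clauses are satisfied.

green: false,  calm: false,  ice: false,  fog: true,  mild: false,  up: true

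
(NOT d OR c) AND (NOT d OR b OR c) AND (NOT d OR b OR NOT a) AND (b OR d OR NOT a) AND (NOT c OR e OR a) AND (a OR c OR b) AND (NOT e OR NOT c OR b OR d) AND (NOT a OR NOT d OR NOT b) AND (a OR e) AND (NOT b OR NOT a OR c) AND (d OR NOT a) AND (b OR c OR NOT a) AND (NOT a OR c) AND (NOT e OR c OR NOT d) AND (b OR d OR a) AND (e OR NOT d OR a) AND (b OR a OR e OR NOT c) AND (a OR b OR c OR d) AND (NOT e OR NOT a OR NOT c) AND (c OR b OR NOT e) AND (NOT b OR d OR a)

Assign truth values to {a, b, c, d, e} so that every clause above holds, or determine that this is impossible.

Suppose d = true.
(c) alone gives c = true.
Suppose b = true.
(NOT a) alone gives a = false.
(e) alone gives e = true.
Every clause now holds.

a: false; b: true; c: true; d: true; e: true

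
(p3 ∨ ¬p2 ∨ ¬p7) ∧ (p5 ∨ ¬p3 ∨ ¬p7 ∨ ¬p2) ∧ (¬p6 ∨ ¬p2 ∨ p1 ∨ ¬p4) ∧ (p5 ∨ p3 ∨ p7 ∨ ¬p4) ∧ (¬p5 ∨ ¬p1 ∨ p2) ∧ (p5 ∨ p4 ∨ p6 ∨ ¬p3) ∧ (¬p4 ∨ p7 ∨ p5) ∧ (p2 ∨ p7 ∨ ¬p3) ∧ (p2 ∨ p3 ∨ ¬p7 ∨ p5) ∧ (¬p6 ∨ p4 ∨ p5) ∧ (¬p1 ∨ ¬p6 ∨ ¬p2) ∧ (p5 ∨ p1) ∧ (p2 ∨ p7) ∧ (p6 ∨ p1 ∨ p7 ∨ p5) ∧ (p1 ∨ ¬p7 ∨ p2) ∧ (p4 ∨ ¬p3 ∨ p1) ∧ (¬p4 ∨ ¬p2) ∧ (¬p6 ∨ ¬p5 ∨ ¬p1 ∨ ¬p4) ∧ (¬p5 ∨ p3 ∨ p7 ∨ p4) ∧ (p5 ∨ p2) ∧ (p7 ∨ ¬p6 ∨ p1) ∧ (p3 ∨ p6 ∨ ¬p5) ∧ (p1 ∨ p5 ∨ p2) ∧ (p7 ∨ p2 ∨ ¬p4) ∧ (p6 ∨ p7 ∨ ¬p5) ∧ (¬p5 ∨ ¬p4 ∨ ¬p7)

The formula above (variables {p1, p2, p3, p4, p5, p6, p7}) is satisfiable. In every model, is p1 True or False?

True

Suppose p1 = False.
The clause (p5) is unit, so p5 = True.
Case p2 = True:
The clause (¬p4) is unit, so p4 = False.
The clause (¬p3) is unit, so p3 = False.
The clause (¬p7) is unit, so p7 = False.
Now (p7) is unsatisfied and unit — conflict.
Backtrack on p2: now try p2 = False.
The clause (p7) is unit, so p7 = True.
Now (¬p7) is unsatisfied and unit — conflict.
Both values of p2 lead to a conflict.
So every satisfying assignment has p1 = True.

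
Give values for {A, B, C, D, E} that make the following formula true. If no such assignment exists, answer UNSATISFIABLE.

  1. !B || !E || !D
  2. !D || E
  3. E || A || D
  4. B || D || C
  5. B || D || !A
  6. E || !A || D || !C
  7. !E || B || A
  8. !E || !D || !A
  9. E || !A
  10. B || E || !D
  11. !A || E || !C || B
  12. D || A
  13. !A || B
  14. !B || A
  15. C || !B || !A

A ↦ true, B ↦ true, C ↦ true, D ↦ false, E ↦ true

Branch on D: set D = false.
From the singleton clause (A), A = true.
From the singleton clause (B), B = true.
From the singleton clause (E), E = true.
From the singleton clause (C), C = true.
Every clause now holds.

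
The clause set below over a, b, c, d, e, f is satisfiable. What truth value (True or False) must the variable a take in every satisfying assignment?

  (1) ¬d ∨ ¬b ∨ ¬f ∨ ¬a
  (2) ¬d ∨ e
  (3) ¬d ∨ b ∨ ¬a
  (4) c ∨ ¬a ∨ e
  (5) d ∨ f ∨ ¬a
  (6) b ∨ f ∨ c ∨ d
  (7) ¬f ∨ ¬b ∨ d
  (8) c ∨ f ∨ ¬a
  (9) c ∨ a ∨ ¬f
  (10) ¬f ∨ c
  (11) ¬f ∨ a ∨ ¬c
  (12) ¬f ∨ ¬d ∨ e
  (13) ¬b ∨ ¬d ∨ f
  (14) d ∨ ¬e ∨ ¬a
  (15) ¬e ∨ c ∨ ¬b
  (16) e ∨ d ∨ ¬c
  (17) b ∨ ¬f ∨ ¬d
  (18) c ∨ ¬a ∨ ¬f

Suppose a = True.
Try d = False.
From the singleton clause (f), f = True.
From the singleton clause (¬b), b = False.
From the singleton clause (c), c = True.
From the singleton clause (¬e), e = False.
But (e) is also a unit clause — contradiction.
Backtrack on d: now try d = True.
From the singleton clause (e), e = True.
From the singleton clause (b), b = True.
From the singleton clause (¬f), f = False.
But (f) is also a unit clause — contradiction.
Both values of d lead to a conflict.
So every satisfying assignment has a = False.

False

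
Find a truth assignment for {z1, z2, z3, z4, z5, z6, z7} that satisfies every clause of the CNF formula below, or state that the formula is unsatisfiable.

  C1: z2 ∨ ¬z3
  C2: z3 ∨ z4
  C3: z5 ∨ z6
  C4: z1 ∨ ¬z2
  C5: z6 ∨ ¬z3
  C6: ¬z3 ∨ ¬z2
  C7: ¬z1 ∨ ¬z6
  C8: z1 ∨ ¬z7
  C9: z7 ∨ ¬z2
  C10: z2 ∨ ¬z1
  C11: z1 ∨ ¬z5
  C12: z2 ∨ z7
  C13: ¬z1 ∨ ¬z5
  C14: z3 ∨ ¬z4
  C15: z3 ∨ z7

UNSATISFIABLE

Case z2 = True:
(z1) alone gives z1 = True.
(¬z3) alone gives z3 = False.
(z4) alone gives z4 = True.
That conflicts with the unit clause (¬z4).
So z2 must be the other value — set z2 = False.
(¬z3) alone gives z3 = False.
(z4) alone gives z4 = True.
That conflicts with the unit clause (¬z4).
Either choice for z2 ends in contradiction.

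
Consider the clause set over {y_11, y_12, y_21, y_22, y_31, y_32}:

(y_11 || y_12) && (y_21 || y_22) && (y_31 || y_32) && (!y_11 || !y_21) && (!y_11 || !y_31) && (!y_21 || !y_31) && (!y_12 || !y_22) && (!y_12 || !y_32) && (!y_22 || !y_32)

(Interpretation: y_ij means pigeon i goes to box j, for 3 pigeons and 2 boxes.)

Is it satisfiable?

No, unsatisfiable

Try y_11 = true.
The clause (!y_21) is unit, so y_21 = false.
The clause (y_22) is unit, so y_22 = true.
The clause (!y_31) is unit, so y_31 = false.
The clause (y_32) is unit, so y_32 = true.
But (!y_32) is also a unit clause — contradiction.
So y_11 must be the other value — set y_11 = false.
The clause (y_12) is unit, so y_12 = true.
The clause (!y_22) is unit, so y_22 = false.
The clause (y_21) is unit, so y_21 = true.
The clause (!y_31) is unit, so y_31 = false.
The clause (y_32) is unit, so y_32 = true.
But (!y_32) is also a unit clause — contradiction.
Either choice for y_11 ends in contradiction.
No assignment satisfies every clause.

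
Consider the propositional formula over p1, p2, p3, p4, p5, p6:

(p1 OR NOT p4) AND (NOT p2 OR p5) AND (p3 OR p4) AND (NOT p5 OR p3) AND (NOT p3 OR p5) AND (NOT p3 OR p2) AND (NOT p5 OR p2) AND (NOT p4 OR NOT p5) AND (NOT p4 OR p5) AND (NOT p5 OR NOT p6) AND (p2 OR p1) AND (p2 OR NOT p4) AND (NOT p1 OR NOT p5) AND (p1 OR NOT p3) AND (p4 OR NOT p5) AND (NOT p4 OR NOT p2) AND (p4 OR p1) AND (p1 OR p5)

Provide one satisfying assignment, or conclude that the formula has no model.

UNSATISFIABLE

Suppose p1 = true.
Unit clause (NOT p5) forces p5 = false.
Unit clause (NOT p2) forces p2 = false.
Unit clause (NOT p3) forces p3 = false.
Unit clause (p4) forces p4 = true.
Now (NOT p4) is unsatisfied and unit — conflict.
Backtrack on p1: now try p1 = false.
Unit clause (NOT p4) forces p4 = false.
Now (p4) is unsatisfied and unit — conflict.
Neither p1 = true nor p1 = false works.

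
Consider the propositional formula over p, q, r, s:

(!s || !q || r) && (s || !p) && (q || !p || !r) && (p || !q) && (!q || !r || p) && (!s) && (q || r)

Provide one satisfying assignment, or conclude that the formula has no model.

p ↦ false,  q ↦ false,  r ↦ true,  s ↦ false

The clause (!s) is unit, so s = false.
The clause (!p) is unit, so p = false.
The clause (!q) is unit, so q = false.
The clause (r) is unit, so r = true.
This assignment satisfies each clause.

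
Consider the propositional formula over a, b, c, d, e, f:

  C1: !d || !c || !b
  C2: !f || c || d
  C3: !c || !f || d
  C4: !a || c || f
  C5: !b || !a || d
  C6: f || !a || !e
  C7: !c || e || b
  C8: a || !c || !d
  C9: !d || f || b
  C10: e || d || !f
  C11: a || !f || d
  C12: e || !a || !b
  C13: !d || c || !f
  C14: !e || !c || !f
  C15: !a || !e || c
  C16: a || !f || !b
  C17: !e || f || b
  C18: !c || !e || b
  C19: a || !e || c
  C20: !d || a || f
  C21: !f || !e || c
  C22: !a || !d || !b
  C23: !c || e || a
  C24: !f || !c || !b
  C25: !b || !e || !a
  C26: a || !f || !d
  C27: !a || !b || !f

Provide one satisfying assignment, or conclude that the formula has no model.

a: false; b: false; c: false; d: false; e: false; f: false

Branch on d: set d = false.
Branch on f: set f = false.
Branch on a: set a = false.
Branch on e: set e = false.
The clause (!c) is unit, so c = false.
All clauses hold; b can take either value.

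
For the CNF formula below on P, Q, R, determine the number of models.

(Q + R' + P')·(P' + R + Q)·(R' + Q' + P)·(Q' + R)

There are 2^3 = 8 truth assignments over (P, Q, R).
Check each against the 4 clauses (columns in the order P, Q, R):
  F F F  ✓ satisfies all
  F F T  ✓ satisfies all
  F T F  ✗ fails (Q' + R)
  F T T  ✗ fails (R' + Q' + P)
  T F F  ✗ fails (P' + R + Q)
  T F T  ✗ fails (Q + R' + P')
  T T F  ✗ fails (Q' + R)
  T T T  ✓ satisfies all
3 of the 8 rows are models.

3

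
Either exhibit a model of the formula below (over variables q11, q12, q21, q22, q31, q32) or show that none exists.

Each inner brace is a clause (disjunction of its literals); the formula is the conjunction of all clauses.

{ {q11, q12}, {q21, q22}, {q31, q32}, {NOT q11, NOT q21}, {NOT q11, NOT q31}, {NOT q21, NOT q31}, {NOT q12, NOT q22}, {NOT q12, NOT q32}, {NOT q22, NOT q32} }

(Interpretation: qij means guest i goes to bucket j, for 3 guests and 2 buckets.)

Branch on q11: set q11 = true.
The clause (NOT q21) is unit, so q21 = false.
The clause (q22) is unit, so q22 = true.
The clause (NOT q31) is unit, so q31 = false.
The clause (q32) is unit, so q32 = true.
That conflicts with the unit clause (NOT q32).
Undo q11 and try q11 = false.
The clause (q12) is unit, so q12 = true.
The clause (NOT q22) is unit, so q22 = false.
The clause (q21) is unit, so q21 = true.
The clause (NOT q31) is unit, so q31 = false.
The clause (q32) is unit, so q32 = true.
That conflicts with the unit clause (NOT q32).
Both values of q11 lead to a conflict.

UNSATISFIABLE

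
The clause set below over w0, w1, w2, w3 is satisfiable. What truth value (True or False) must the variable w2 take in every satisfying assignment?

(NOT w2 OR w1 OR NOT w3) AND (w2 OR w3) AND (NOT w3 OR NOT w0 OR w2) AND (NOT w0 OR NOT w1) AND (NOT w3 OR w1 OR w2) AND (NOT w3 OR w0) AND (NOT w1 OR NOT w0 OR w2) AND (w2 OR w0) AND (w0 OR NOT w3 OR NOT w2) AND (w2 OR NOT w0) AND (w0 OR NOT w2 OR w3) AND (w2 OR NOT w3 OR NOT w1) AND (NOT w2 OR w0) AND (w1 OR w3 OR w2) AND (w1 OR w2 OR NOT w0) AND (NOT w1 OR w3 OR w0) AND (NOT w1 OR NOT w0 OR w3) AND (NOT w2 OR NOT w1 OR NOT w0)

True

Suppose w2 = false.
From the singleton clause (w3), w3 = true.
From the singleton clause (NOT w0), w0 = false.
That conflicts with the unit clause (w0).
So every satisfying assignment has w2 = True.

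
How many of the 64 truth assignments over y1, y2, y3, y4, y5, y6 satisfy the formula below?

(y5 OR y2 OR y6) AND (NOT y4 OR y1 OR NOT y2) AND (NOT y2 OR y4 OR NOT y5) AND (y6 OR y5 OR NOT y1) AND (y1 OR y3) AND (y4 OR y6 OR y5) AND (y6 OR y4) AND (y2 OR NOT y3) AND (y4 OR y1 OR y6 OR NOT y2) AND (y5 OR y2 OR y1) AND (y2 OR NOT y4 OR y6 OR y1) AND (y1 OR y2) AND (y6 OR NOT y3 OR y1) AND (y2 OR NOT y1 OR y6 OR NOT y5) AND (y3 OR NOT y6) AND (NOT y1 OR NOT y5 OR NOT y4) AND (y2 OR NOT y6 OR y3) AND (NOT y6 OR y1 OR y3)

3

There are 2^6 = 64 truth assignments over (y1, y2, y3, y4, y5, y6).
Split on y6. With y6 = true, the clauses containing y6 are satisfied and NOT y6 drops from the rest; 3 of the 2^5 = 32 assignments to the other variables satisfy what remains.
With y6 = false, by the same count on the reduced clause set, 0 assignments work.
Total: 3 + 0 = 3.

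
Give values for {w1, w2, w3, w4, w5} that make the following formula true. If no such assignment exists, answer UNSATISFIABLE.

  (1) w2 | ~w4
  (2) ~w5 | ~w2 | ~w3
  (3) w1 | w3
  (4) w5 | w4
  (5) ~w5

w1=0, w2=1, w3=1, w4=1, w5=0

The clause (~w5) is unit, so w5 = 0.
The clause (w4) is unit, so w4 = 1.
The clause (w2) is unit, so w2 = 1.
Case w1 = 0:
The clause (w3) is unit, so w3 = 1.
All clauses are satisfied.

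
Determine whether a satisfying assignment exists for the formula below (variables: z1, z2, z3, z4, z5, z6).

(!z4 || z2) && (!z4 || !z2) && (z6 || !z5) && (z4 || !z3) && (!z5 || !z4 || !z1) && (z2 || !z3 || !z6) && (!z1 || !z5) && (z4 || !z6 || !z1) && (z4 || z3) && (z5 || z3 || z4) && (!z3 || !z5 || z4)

Try z4 = false.
From the singleton clause (!z3), z3 = false.
But (z3) is also a unit clause — contradiction.
That branch fails; take z4 = true instead.
From the singleton clause (z2), z2 = true.
But (!z2) is also a unit clause — contradiction.
Both values of z4 lead to a conflict.
No assignment satisfies every clause.

No, unsatisfiable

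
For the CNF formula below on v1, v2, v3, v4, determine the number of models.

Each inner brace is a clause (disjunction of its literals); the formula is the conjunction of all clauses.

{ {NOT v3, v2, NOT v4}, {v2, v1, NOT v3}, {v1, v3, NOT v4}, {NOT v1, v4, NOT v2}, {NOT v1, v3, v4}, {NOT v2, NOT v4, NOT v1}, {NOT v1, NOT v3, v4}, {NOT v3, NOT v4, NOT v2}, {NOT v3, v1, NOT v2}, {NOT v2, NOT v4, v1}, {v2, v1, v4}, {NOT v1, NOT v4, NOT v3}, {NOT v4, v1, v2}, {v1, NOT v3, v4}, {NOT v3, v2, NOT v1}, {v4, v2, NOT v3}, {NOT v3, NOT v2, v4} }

2

There are 2^4 = 16 truth assignments over (v1, v2, v3, v4).
Check each against the 17 clauses (columns in the order v1, v2, v3, v4):
  F F F F  ✗ fails (v2 OR v1 OR v4)
  F F F T  ✗ fails (v1 OR v3 OR NOT v4)
  F F T F  ✗ fails (v2 OR v1 OR NOT v3)
  F F T T  ✗ fails (NOT v3 OR v2 OR NOT v4)
  F T F F  ✓ satisfies all
  F T F T  ✗ fails (v1 OR v3 OR NOT v4)
  F T T F  ✗ fails (NOT v3 OR v1 OR NOT v2)
  F T T T  ✗ fails (NOT v3 OR NOT v4 OR NOT v2)
  T F F F  ✗ fails (NOT v1 OR v3 OR v4)
  T F F T  ✓ satisfies all
  T F T F  ✗ fails (NOT v1 OR NOT v3 OR v4)
  T F T T  ✗ fails (NOT v3 OR v2 OR NOT v4)
  T T F F  ✗ fails (NOT v1 OR v4 OR NOT v2)
  T T F T  ✗ fails (NOT v2 OR NOT v4 OR NOT v1)
  T T T F  ✗ fails (NOT v1 OR v4 OR NOT v2)
  T T T T  ✗ fails (NOT v2 OR NOT v4 OR NOT v1)
2 of the 16 rows are models.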